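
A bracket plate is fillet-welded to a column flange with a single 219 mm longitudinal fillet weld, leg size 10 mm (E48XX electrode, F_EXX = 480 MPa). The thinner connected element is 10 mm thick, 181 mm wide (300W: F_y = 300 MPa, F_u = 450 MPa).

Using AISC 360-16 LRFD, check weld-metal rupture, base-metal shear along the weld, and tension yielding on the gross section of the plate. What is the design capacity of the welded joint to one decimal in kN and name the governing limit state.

Weld metal: throat = 0.707×10 = 7.07 mm, L = 219 mm. φR_n = 0.75 × 0.6 × 480 × 7.07 × 219 = 334.4 kN.
Base metal shear (10 mm plate): yield φR_n = 1.0×0.6×300×10×219 = 394.2 kN; rupture φR_n = 0.75×0.6×450×10×219 = 443.5 kN; take 394.2 kN (yield).
Tension yield (gross): A_g = 181×10 = 1810 mm². φR_n = 0.90 × 300 × 1810 = 488.7 kN.
Governing: min(334.4, 394.2, 488.7) = 334.4 kN → weld metal.

334.4 kN (weld metal governs)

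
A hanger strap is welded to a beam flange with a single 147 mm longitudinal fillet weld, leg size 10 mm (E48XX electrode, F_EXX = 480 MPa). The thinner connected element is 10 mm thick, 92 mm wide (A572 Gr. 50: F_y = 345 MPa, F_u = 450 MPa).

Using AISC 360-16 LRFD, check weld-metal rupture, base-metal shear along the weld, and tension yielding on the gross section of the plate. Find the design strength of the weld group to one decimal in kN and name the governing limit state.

Weld metal: throat = 0.707×10 = 7.07 mm, L = 147 mm. φR_n = 0.75 × 0.6 × 480 × 7.07 × 147 = 224.5 kN.
Base metal shear (10 mm plate): yield φR_n = 1.0×0.6×345×10×147 = 304.3 kN; rupture φR_n = 0.75×0.6×450×10×147 = 297.7 kN; take 297.7 kN (rupture).
Tension yield (gross): A_g = 92×10 = 920 mm². φR_n = 0.90 × 345 × 920 = 285.7 kN.
Governing: min(224.5, 297.7, 285.7) = 224.5 kN → weld metal.

224.5 kN (weld metal governs)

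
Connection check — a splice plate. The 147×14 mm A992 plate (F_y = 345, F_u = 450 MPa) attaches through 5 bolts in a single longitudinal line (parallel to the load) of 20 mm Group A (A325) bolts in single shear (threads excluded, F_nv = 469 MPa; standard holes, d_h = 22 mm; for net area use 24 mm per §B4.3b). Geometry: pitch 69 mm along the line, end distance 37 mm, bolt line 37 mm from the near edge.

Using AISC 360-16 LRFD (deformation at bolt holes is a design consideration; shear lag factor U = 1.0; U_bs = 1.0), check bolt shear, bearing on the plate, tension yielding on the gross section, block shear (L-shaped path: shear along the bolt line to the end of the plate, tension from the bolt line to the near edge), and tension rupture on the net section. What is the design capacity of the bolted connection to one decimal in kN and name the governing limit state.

Bolt shear: A_b = π(20)²/4 = 314.16 mm². φR_n = 0.75 × 469 × 314.16 × 5 × 1 = 552.5 kN.
Bearing (14 mm plate, F_u = 450 MPa): end bolts L_c = 37 − 22/2 = 26, R_n = min(1.2×26×14×450, 2.4×20×14×450) = 196.56 kN/bolt; interior L_c = 69 − 22 = 47, R_n = 302.4 kN/bolt. φR_n = 0.75 × (1×196.56 + 4×302.4) = 1054.6 kN.
Tension yield (gross): A_g = 147×14 = 2058 mm². φR_n = 0.90 × 345 × 2058 = 639.0 kN.
Block shear: shear path 1×[37+4×69] = 1×313 mm, A_gv = 4382, A_nv = 1×(313 − 4.5×24)×14 = 2870 mm²; tension to near edge: (37 − 0.5×24)×14 = 350 mm². R_n = min(0.6×450×2870, 0.6×345×4382) + 1.0×450×350 = min(774.9, 907.07) + 157.5 = 932.4 kN. φR_n = 0.75 × 932.4 = 699.3 kN.
Tension rupture (net): A_n = (147 − 1×24)×14 = 1722 mm² (U = 1.0, A_e = A_n). φR_n = 0.75 × 450 × 1722 = 581.2 kN.
Governing: min(552.5, 1054.6, 639.0, 699.3, 581.2) = 552.5 kN → bolt shear.

552.5 kN (bolt shear governs)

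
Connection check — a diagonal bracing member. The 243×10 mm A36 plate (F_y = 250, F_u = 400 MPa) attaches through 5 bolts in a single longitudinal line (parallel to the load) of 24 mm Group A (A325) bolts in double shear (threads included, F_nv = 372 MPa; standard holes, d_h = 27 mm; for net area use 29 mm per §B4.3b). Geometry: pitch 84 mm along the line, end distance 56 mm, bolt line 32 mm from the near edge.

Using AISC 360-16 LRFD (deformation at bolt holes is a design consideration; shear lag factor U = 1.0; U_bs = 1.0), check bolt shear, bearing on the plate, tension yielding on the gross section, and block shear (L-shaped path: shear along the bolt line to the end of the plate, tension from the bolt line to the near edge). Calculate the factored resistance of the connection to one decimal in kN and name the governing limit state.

Bolt shear: A_b = π(24)²/4 = 452.39 mm². φR_n = 0.75 × 372 × 452.39 × 5 × 2 = 1262.2 kN.
Bearing (10 mm plate, F_u = 400 MPa): end bolts L_c = 56 − 27/2 = 42.5, R_n = min(1.2×42.5×10×400, 2.4×24×10×400) = 204 kN/bolt; interior L_c = 84 − 27 = 57, R_n = 230.4 kN/bolt. φR_n = 0.75 × (1×204 + 4×230.4) = 844.2 kN.
Tension yield (gross): A_g = 243×10 = 2430 mm². φR_n = 0.90 × 250 × 2430 = 546.8 kN.
Block shear: shear path 1×[56+4×84] = 1×392 mm, A_gv = 3920, A_nv = 1×(392 − 4.5×29)×10 = 2615 mm²; tension to near edge: (32 − 0.5×29)×10 = 175 mm². R_n = min(0.6×400×2615, 0.6×250×3920) + 1.0×400×175 = min(627.6, 588) + 70 = 658 kN. φR_n = 0.75 × 658 = 493.5 kN.
Governing: min(1262.2, 844.2, 546.8, 493.5) = 493.5 kN → block shear.

493.5 kN (block shear governs)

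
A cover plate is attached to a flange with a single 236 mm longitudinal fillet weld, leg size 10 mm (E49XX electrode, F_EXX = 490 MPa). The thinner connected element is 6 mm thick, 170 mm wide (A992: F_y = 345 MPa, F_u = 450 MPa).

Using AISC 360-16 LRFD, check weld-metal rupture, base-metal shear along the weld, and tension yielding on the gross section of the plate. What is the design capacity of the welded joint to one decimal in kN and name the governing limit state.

Weld metal: throat = 0.707×10 = 7.07 mm, L = 236 mm. φR_n = 0.75 × 0.6 × 490 × 7.07 × 236 = 367.9 kN.
Base metal shear (6 mm plate): yield φR_n = 1.0×0.6×345×6×236 = 293.1 kN; rupture φR_n = 0.75×0.6×450×6×236 = 286.7 kN; take 286.7 kN (rupture).
Tension yield (gross): A_g = 170×6 = 1020 mm². φR_n = 0.90 × 345 × 1020 = 316.7 kN.
Governing: min(367.9, 286.7, 316.7) = 286.7 kN → base-metal shear.

286.7 kN (base-metal shear governs)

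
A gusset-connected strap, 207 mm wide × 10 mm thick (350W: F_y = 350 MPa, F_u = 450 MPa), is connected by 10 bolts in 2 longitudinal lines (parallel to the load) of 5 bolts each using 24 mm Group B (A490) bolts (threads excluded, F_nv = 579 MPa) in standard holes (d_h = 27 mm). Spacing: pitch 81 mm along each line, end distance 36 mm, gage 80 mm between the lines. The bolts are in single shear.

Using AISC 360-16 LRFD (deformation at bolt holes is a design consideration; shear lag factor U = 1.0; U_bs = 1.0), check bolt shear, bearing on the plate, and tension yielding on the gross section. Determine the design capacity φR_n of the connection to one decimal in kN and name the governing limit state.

652.1 kN (gross-section yield governs)

Bolt shear: A_b = π(24)²/4 = 452.39 mm². φR_n = 0.75 × 579 × 452.39 × 10 × 1 = 1964.5 kN.
Bearing (10 mm plate, F_u = 450 MPa): end bolts L_c = 36 − 27/2 = 22.5, R_n = min(1.2×22.5×10×450, 2.4×24×10×450) = 121.5 kN/bolt; interior L_c = 81 − 27 = 54, R_n = 259.2 kN/bolt. φR_n = 0.75 × (2×121.5 + 8×259.2) = 1737.5 kN.
Tension yield (gross): A_g = 207×10 = 2070 mm². φR_n = 0.90 × 350 × 2070 = 652.1 kN.
Governing: min(1964.5, 1737.5, 652.1) = 652.1 kN → gross-section yield.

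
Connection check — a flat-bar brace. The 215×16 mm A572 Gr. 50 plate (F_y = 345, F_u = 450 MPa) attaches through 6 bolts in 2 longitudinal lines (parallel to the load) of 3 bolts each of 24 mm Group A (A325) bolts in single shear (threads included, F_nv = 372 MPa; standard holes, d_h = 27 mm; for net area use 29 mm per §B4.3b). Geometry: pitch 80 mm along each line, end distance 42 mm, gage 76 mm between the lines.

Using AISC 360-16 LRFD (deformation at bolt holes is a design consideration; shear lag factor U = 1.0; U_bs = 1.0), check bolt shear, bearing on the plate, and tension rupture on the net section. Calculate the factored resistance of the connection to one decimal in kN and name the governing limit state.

Bolt shear: A_b = π(24)²/4 = 452.39 mm². φR_n = 0.75 × 372 × 452.39 × 6 × 1 = 757.3 kN.
Bearing (16 mm plate, F_u = 450 MPa): end bolts L_c = 42 − 27/2 = 28.5, R_n = min(1.2×28.5×16×450, 2.4×24×16×450) = 246.24 kN/bolt; interior L_c = 80 − 27 = 53, R_n = 414.72 kN/bolt. φR_n = 0.75 × (2×246.24 + 4×414.72) = 1613.5 kN.
Tension rupture (net): A_n = (215 − 2×29)×16 = 2512 mm² (U = 1.0, A_e = A_n). φR_n = 0.75 × 450 × 2512 = 847.8 kN.
Governing: min(757.3, 1613.5, 847.8) = 757.3 kN → bolt shear.

757.3 kN (bolt shear governs)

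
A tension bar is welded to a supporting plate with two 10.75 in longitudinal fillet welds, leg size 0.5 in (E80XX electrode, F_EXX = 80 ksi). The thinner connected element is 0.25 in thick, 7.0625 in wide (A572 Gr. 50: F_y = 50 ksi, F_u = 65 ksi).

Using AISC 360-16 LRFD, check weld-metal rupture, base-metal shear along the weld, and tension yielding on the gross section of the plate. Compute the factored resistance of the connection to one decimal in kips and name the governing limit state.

Weld metal: throat = 0.707×0.5 = 0.3535 in, L = 2×10.75 = 21.5 in. φR_n = 0.75 × 0.6 × 80 × 0.3535 × 21.5 = 273.6 kips.
Base metal shear (0.25 in plate): yield φR_n = 1.0×0.6×50×0.25×21.5 = 161.3 kips; rupture φR_n = 0.75×0.6×65×0.25×21.5 = 157.2 kips; take 157.2 kips (rupture).
Tension yield (gross): A_g = 7.0625×0.25 = 1.7656 in². φR_n = 0.90 × 50 × 1.7656 = 79.5 kips.
Governing: min(273.6, 157.2, 79.5) = 79.5 kips → gross-section yield.

79.5 kips (gross-section yield governs)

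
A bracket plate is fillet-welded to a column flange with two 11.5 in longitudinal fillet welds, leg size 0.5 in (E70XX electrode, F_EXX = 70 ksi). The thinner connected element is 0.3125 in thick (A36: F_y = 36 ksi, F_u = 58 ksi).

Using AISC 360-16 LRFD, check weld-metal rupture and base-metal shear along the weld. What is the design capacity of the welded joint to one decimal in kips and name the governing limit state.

Weld metal: throat = 0.707×0.5 = 0.3535 in, L = 2×11.5 = 23 in. φR_n = 0.75 × 0.6 × 70 × 0.3535 × 23 = 256.1 kips.
Base metal shear (0.3125 in plate): yield φR_n = 1.0×0.6×36×0.3125×23 = 155.3 kips; rupture φR_n = 0.75×0.6×58×0.3125×23 = 187.6 kips; take 155.3 kips (yield).
Governing: min(256.1, 155.3) = 155.3 kips → base-metal shear.

155.3 kips (base-metal shear governs)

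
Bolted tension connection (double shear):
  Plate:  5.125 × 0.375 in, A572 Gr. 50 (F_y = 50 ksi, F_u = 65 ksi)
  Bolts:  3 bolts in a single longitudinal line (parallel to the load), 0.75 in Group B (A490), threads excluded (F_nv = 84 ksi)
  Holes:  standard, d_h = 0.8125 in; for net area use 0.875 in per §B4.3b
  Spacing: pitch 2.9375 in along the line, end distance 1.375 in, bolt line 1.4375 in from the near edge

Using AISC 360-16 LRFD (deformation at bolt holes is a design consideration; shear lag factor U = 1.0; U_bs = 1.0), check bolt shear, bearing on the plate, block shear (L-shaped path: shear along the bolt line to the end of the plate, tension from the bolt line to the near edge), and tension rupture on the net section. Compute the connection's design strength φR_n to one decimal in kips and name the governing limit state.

73.8 kips (block shear governs)

Bolt shear: A_b = π(0.75)²/4 = 0.44179 in². φR_n = 0.75 × 84 × 0.44179 × 3 × 2 = 167.0 kips.
Bearing (0.375 in plate, F_u = 65 ksi): end bolts L_c = 1.375 − 0.8125/2 = 0.96875, R_n = min(1.2×0.96875×0.375×65, 2.4×0.75×0.375×65) = 28.336 kips/bolt; interior L_c = 2.9375 − 0.8125 = 2.125, R_n = 43.875 kips/bolt. φR_n = 0.75 × (1×28.336 + 2×43.875) = 87.1 kips.
Block shear: shear path 1×[1.375+2×2.9375] = 1×7.25 in, A_gv = 2.7188, A_nv = 1×(7.25 − 2.5×0.875)×0.375 = 1.8984 in²; tension to near edge: (1.4375 − 0.5×0.875)×0.375 = 0.375 in². R_n = min(0.6×65×1.8984, 0.6×50×2.7188) + 1.0×65×0.375 = min(74.038, 81.564) + 24.375 = 98.413 kips. φR_n = 0.75 × 98.413 = 73.8 kips.
Tension rupture (net): A_n = (5.125 − 1×0.875)×0.375 = 1.5938 in² (U = 1.0, A_e = A_n). φR_n = 0.75 × 65 × 1.5938 = 77.7 kips.
Governing: min(167.0, 87.1, 73.8, 77.7) = 73.8 kips → block shear.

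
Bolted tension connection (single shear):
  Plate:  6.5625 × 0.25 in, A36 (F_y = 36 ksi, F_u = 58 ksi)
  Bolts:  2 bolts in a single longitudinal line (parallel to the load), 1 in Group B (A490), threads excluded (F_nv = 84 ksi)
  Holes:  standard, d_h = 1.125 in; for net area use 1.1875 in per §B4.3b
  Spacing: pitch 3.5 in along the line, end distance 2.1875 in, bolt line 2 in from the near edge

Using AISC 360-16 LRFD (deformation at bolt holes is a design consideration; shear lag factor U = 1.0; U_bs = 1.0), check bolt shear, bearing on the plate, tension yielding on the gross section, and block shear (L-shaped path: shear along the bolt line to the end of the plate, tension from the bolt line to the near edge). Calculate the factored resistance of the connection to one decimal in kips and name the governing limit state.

Bolt shear: A_b = π(1)²/4 = 0.7854 in². φR_n = 0.75 × 84 × 0.7854 × 2 × 1 = 99.0 kips.
Bearing (0.25 in plate, F_u = 58 ksi): end bolts L_c = 2.1875 − 1.125/2 = 1.625, R_n = min(1.2×1.625×0.25×58, 2.4×1×0.25×58) = 28.275 kips/bolt; interior L_c = 3.5 − 1.125 = 2.375, R_n = 34.8 kips/bolt. φR_n = 0.75 × (1×28.275 + 1×34.8) = 47.3 kips.
Tension yield (gross): A_g = 6.5625×0.25 = 1.6406 in². φR_n = 0.90 × 36 × 1.6406 = 53.2 kips.
Block shear: shear path 1×[2.1875+1×3.5] = 1×5.6875 in, A_gv = 1.4219, A_nv = 1×(5.6875 − 1.5×1.1875)×0.25 = 0.97656 in²; tension to near edge: (2 − 0.5×1.1875)×0.25 = 0.35156 in². R_n = min(0.6×58×0.97656, 0.6×36×1.4219) + 1.0×58×0.35156 = min(33.984, 30.713) + 20.39 = 51.103 kips. φR_n = 0.75 × 51.103 = 38.3 kips.
Governing: min(99.0, 47.3, 53.2, 38.3) = 38.3 kips → block shear.

38.3 kips (block shear governs)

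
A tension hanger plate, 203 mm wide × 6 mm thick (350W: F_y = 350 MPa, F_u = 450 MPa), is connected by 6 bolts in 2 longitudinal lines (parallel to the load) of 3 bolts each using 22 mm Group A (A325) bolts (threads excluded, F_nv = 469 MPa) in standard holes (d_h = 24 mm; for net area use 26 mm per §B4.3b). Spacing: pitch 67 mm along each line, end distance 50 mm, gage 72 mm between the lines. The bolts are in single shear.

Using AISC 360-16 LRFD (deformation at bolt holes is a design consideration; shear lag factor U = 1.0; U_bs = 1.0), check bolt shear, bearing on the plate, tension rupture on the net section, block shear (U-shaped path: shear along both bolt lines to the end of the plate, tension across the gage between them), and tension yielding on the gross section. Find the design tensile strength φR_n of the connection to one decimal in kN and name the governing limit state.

Bolt shear: A_b = π(22)²/4 = 380.13 mm². φR_n = 0.75 × 469 × 380.13 × 6 × 1 = 802.3 kN.
Bearing (6 mm plate, F_u = 450 MPa): end bolts L_c = 50 − 24/2 = 38, R_n = min(1.2×38×6×450, 2.4×22×6×450) = 123.12 kN/bolt; interior L_c = 67 − 24 = 43, R_n = 139.32 kN/bolt. φR_n = 0.75 × (2×123.12 + 4×139.32) = 602.6 kN.
Tension rupture (net): A_n = (203 − 2×26)×6 = 906 mm² (U = 1.0, A_e = A_n). φR_n = 0.75 × 450 × 906 = 305.8 kN.
Block shear: shear path 2×[50+2×67] = 2×184 mm, A_gv = 2208, A_nv = 2×(184 − 2.5×26)×6 = 1428 mm²; tension across gage: (72 − 1×26)×6 = 276 mm². R_n = min(0.6×450×1428, 0.6×350×2208) + 1.0×450×276 = min(385.56, 463.68) + 124.2 = 509.76 kN. φR_n = 0.75 × 509.76 = 382.3 kN.
Tension yield (gross): A_g = 203×6 = 1218 mm². φR_n = 0.90 × 350 × 1218 = 383.7 kN.
Governing: min(802.3, 602.6, 305.8, 382.3, 383.7) = 305.8 kN → net-section rupture.

305.8 kN (net-section rupture governs)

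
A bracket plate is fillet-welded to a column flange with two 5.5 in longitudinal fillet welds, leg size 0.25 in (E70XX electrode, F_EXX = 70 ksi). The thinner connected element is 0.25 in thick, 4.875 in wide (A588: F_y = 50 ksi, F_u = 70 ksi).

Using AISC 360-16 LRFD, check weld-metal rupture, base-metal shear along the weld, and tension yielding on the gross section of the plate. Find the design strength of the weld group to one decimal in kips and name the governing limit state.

54.8 kips (gross-section yield governs)

Weld metal: throat = 0.707×0.25 = 0.17675 in, L = 2×5.5 = 11 in. φR_n = 0.75 × 0.6 × 70 × 0.17675 × 11 = 61.2 kips.
Base metal shear (0.25 in plate): yield φR_n = 1.0×0.6×50×0.25×11 = 82.5 kips; rupture φR_n = 0.75×0.6×70×0.25×11 = 86.6 kips; take 82.5 kips (yield).
Tension yield (gross): A_g = 4.875×0.25 = 1.2188 in². φR_n = 0.90 × 50 × 1.2188 = 54.8 kips.
Governing: min(61.2, 82.5, 54.8) = 54.8 kips → gross-section yield.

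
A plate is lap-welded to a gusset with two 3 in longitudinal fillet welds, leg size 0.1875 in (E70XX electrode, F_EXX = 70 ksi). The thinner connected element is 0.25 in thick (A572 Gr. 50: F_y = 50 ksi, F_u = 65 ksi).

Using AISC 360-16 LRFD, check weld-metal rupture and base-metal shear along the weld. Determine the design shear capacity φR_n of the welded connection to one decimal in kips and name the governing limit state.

25.1 kips (weld metal governs)

Weld metal: throat = 0.707×0.1875 = 0.13256 in, L = 2×3 = 6 in. φR_n = 0.75 × 0.6 × 70 × 0.13256 × 6 = 25.1 kips.
Base metal shear (0.25 in plate): yield φR_n = 1.0×0.6×50×0.25×6 = 45.0 kips; rupture φR_n = 0.75×0.6×65×0.25×6 = 43.9 kips; take 43.9 kips (rupture).
Governing: min(25.1, 43.9) = 25.1 kips → weld metal.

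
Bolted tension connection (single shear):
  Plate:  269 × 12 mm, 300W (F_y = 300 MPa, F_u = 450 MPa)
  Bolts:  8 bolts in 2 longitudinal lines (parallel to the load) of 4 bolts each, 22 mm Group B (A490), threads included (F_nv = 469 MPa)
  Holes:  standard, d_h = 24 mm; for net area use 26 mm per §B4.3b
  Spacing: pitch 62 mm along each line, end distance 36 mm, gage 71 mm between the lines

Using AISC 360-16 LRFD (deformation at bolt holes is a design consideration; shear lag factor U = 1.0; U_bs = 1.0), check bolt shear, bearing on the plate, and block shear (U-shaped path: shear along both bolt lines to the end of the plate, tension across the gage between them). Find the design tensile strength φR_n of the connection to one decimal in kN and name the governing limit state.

818.9 kN (block shear governs)

Bolt shear: A_b = π(22)²/4 = 380.13 mm². φR_n = 0.75 × 469 × 380.13 × 8 × 1 = 1069.7 kN.
Bearing (12 mm plate, F_u = 450 MPa): end bolts L_c = 36 − 24/2 = 24, R_n = min(1.2×24×12×450, 2.4×22×12×450) = 155.52 kN/bolt; interior L_c = 62 − 24 = 38, R_n = 246.24 kN/bolt. φR_n = 0.75 × (2×155.52 + 6×246.24) = 1341.4 kN.
Block shear: shear path 2×[36+3×62] = 2×222 mm, A_gv = 5328, A_nv = 2×(222 − 3.5×26)×12 = 3144 mm²; tension across gage: (71 − 1×26)×12 = 540 mm². R_n = min(0.6×450×3144, 0.6×300×5328) + 1.0×450×540 = min(848.88, 959.04) + 243 = 1091.9 kN. φR_n = 0.75 × 1091.9 = 818.9 kN.
Governing: min(1069.7, 1341.4, 818.9) = 818.9 kN → block shear.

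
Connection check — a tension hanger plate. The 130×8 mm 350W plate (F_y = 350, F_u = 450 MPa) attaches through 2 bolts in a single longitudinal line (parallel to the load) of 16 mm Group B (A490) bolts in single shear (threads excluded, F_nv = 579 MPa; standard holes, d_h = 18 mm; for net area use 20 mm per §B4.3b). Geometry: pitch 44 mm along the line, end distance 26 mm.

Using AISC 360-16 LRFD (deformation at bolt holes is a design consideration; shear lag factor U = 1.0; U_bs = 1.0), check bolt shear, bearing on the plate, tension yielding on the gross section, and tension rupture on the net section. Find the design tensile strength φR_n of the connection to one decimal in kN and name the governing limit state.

139.3 kN (bearing governs)

Bolt shear: A_b = π(16)²/4 = 201.06 mm². φR_n = 0.75 × 579 × 201.06 × 2 × 1 = 174.6 kN.
Bearing (8 mm plate, F_u = 450 MPa): end bolts L_c = 26 − 18/2 = 17, R_n = min(1.2×17×8×450, 2.4×16×8×450) = 73.44 kN/bolt; interior L_c = 44 − 18 = 26, R_n = 112.32 kN/bolt. φR_n = 0.75 × (1×73.44 + 1×112.32) = 139.3 kN.
Tension yield (gross): A_g = 130×8 = 1040 mm². φR_n = 0.90 × 350 × 1040 = 327.6 kN.
Tension rupture (net): A_n = (130 − 1×20)×8 = 880 mm² (U = 1.0, A_e = A_n). φR_n = 0.75 × 450 × 880 = 297.0 kN.
Governing: min(174.6, 139.3, 327.6, 297.0) = 139.3 kN → bearing.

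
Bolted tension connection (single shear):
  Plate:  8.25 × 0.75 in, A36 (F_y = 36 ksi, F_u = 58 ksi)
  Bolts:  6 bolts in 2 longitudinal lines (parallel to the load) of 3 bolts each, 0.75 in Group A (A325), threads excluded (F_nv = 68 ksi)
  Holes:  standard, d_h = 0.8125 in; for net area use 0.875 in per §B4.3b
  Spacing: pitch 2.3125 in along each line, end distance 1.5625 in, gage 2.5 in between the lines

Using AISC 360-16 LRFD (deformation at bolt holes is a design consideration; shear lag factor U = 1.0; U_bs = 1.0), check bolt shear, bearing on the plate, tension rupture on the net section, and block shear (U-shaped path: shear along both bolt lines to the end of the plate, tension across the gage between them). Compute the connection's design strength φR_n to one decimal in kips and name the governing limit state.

Bolt shear: A_b = π(0.75)²/4 = 0.44179 in². φR_n = 0.75 × 68 × 0.44179 × 6 × 1 = 135.2 kips.
Bearing (0.75 in plate, F_u = 58 ksi): end bolts L_c = 1.5625 − 0.8125/2 = 1.15625, R_n = min(1.2×1.15625×0.75×58, 2.4×0.75×0.75×58) = 60.356 kips/bolt; interior L_c = 2.3125 − 0.8125 = 1.5, R_n = 78.3 kips/bolt. φR_n = 0.75 × (2×60.356 + 4×78.3) = 325.4 kips.
Tension rupture (net): A_n = (8.25 − 2×0.875)×0.75 = 4.875 in² (U = 1.0, A_e = A_n). φR_n = 0.75 × 58 × 4.875 = 212.1 kips.
Block shear: shear path 2×[1.5625+2×2.3125] = 2×6.1875 in, A_gv = 9.2813, A_nv = 2×(6.1875 − 2.5×0.875)×0.75 = 6 in²; tension across gage: (2.5 − 1×0.875)×0.75 = 1.2188 in². R_n = min(0.6×58×6, 0.6×36×9.2813) + 1.0×58×1.2188 = min(208.8, 200.48) + 70.69 = 271.17 kips. φR_n = 0.75 × 271.17 = 203.4 kips.
Governing: min(135.2, 325.4, 212.1, 203.4) = 135.2 kips → bolt shear.

135.2 kips (bolt shear governs)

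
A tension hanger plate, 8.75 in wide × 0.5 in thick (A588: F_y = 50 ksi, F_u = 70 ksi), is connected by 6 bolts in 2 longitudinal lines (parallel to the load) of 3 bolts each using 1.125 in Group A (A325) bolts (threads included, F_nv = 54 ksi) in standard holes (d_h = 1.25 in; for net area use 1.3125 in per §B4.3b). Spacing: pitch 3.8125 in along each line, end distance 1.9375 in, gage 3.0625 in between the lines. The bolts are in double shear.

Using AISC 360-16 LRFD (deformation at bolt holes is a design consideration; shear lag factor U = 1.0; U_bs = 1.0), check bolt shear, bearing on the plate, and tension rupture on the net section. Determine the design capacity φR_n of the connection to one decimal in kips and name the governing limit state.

Bolt shear: A_b = π(1.125)²/4 = 0.99402 in². φR_n = 0.75 × 54 × 0.99402 × 6 × 2 = 483.1 kips.
Bearing (0.5 in plate, F_u = 70 ksi): end bolts L_c = 1.9375 − 1.25/2 = 1.3125, R_n = min(1.2×1.3125×0.5×70, 2.4×1.125×0.5×70) = 55.125 kips/bolt; interior L_c = 3.8125 − 1.25 = 2.5625, R_n = 94.5 kips/bolt. φR_n = 0.75 × (2×55.125 + 4×94.5) = 366.2 kips.
Tension rupture (net): A_n = (8.75 − 2×1.3125)×0.5 = 3.0625 in² (U = 1.0, A_e = A_n). φR_n = 0.75 × 70 × 3.0625 = 160.8 kips.
Governing: min(483.1, 366.2, 160.8) = 160.8 kips → net-section rupture.

160.8 kips (net-section rupture governs)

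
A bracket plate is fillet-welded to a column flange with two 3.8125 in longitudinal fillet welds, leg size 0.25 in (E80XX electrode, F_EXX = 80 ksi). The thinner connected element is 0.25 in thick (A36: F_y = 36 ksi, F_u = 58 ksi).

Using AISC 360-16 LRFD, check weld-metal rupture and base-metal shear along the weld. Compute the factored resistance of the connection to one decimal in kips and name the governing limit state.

Weld metal: throat = 0.707×0.25 = 0.17675 in, L = 2×3.8125 = 7.625 in. φR_n = 0.75 × 0.6 × 80 × 0.17675 × 7.625 = 48.5 kips.
Base metal shear (0.25 in plate): yield φR_n = 1.0×0.6×36×0.25×7.625 = 41.2 kips; rupture φR_n = 0.75×0.6×58×0.25×7.625 = 49.8 kips; take 41.2 kips (yield).
Governing: min(48.5, 41.2) = 41.2 kips → base-metal shear.

41.2 kips (base-metal shear governs)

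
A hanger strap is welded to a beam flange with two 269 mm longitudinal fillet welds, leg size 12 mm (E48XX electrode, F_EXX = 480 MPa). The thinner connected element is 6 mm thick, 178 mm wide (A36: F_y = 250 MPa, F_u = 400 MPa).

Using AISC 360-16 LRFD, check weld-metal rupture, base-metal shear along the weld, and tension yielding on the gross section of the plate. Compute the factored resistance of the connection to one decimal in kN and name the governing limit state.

240.3 kN (gross-section yield governs)

Weld metal: throat = 0.707×12 = 8.484 mm, L = 2×269 = 538 mm. φR_n = 0.75 × 0.6 × 480 × 8.484 × 538 = 985.9 kN.
Base metal shear (6 mm plate): yield φR_n = 1.0×0.6×250×6×538 = 484.2 kN; rupture φR_n = 0.75×0.6×400×6×538 = 581.0 kN; take 484.2 kN (yield).
Tension yield (gross): A_g = 178×6 = 1068 mm². φR_n = 0.90 × 250 × 1068 = 240.3 kN.
Governing: min(985.9, 484.2, 240.3) = 240.3 kN → gross-section yield.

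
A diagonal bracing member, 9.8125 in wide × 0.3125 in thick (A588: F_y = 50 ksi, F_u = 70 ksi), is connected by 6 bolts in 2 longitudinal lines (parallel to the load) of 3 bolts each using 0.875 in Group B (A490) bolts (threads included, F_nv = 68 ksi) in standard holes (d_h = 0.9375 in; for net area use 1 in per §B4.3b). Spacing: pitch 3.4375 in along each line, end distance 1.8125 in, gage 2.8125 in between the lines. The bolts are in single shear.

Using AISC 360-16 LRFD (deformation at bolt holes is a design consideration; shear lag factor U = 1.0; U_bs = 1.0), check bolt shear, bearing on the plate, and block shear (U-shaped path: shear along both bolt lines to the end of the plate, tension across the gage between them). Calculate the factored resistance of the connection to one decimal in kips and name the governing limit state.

Bolt shear: A_b = π(0.875)²/4 = 0.60132 in². φR_n = 0.75 × 68 × 0.60132 × 6 × 1 = 184.0 kips.
Bearing (0.3125 in plate, F_u = 70 ksi): end bolts L_c = 1.8125 − 0.9375/2 = 1.34375, R_n = min(1.2×1.34375×0.3125×70, 2.4×0.875×0.3125×70) = 35.273 kips/bolt; interior L_c = 3.4375 − 0.9375 = 2.5, R_n = 45.938 kips/bolt. φR_n = 0.75 × (2×35.273 + 4×45.938) = 190.7 kips.
Block shear: shear path 2×[1.8125+2×3.4375] = 2×8.6875 in, A_gv = 5.4297, A_nv = 2×(8.6875 − 2.5×1)×0.3125 = 3.8672 in²; tension across gage: (2.8125 − 1×1)×0.3125 = 0.56641 in². R_n = min(0.6×70×3.8672, 0.6×50×5.4297) + 1.0×70×0.56641 = min(162.42, 162.89) + 39.649 = 202.07 kips. φR_n = 0.75 × 202.07 = 151.6 kips.
Governing: min(184.0, 190.7, 151.6) = 151.6 kips → block shear.

151.6 kips (block shear governs)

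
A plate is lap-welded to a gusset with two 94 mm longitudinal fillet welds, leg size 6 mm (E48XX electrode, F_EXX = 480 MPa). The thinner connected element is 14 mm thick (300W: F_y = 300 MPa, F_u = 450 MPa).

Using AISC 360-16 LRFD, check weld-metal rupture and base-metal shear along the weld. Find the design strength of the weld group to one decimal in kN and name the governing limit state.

172.3 kN (weld metal governs)

Weld metal: throat = 0.707×6 = 4.242 mm, L = 2×94 = 188 mm. φR_n = 0.75 × 0.6 × 480 × 4.242 × 188 = 172.3 kN.
Base metal shear (14 mm plate): yield φR_n = 1.0×0.6×300×14×188 = 473.8 kN; rupture φR_n = 0.75×0.6×450×14×188 = 533.0 kN; take 473.8 kN (yield).
Governing: min(172.3, 473.8) = 172.3 kN → weld metal.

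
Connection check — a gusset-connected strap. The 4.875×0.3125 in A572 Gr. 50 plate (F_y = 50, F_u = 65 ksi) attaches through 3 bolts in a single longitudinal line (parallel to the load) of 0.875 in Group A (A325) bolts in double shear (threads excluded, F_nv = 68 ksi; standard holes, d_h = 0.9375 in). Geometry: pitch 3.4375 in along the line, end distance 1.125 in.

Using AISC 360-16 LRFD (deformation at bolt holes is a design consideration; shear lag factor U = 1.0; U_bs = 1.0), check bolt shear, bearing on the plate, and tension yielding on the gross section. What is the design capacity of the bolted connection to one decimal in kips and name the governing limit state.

68.6 kips (gross-section yield governs)

Bolt shear: A_b = π(0.875)²/4 = 0.60132 in². φR_n = 0.75 × 68 × 0.60132 × 3 × 2 = 184.0 kips.
Bearing (0.3125 in plate, F_u = 65 ksi): end bolts L_c = 1.125 − 0.9375/2 = 0.65625, R_n = min(1.2×0.65625×0.3125×65, 2.4×0.875×0.3125×65) = 15.996 kips/bolt; interior L_c = 3.4375 − 0.9375 = 2.5, R_n = 42.656 kips/bolt. φR_n = 0.75 × (1×15.996 + 2×42.656) = 76.0 kips.
Tension yield (gross): A_g = 4.875×0.3125 = 1.5234 in². φR_n = 0.90 × 50 × 1.5234 = 68.6 kips.
Governing: min(184.0, 76.0, 68.6) = 68.6 kips → gross-section yield.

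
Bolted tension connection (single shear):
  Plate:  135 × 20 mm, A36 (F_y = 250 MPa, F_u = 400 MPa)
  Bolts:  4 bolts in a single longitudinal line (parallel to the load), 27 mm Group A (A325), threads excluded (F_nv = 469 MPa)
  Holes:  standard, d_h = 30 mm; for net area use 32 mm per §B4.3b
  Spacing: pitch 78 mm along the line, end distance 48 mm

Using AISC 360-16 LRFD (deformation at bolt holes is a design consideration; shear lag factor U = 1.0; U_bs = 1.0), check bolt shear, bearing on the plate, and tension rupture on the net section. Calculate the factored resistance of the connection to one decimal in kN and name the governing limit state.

618.0 kN (net-section rupture governs)

Bolt shear: A_b = π(27)²/4 = 572.56 mm². φR_n = 0.75 × 469 × 572.56 × 4 × 1 = 805.6 kN.
Bearing (20 mm plate, F_u = 400 MPa): end bolts L_c = 48 − 30/2 = 33, R_n = min(1.2×33×20×400, 2.4×27×20×400) = 316.8 kN/bolt; interior L_c = 78 − 30 = 48, R_n = 460.8 kN/bolt. φR_n = 0.75 × (1×316.8 + 3×460.8) = 1274.4 kN.
Tension rupture (net): A_n = (135 − 1×32)×20 = 2060 mm² (U = 1.0, A_e = A_n). φR_n = 0.75 × 400 × 2060 = 618.0 kN.
Governing: min(805.6, 1274.4, 618.0) = 618.0 kN → net-section rupture.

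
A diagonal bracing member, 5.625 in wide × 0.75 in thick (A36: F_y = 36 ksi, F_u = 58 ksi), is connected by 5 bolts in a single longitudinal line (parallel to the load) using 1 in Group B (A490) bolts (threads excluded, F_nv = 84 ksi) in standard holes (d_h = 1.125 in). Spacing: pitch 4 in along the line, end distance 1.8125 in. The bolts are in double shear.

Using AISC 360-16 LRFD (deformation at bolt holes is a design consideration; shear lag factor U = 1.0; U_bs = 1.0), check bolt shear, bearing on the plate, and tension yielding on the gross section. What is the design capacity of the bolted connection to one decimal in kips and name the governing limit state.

136.7 kips (gross-section yield governs)

Bolt shear: A_b = π(1)²/4 = 0.7854 in². φR_n = 0.75 × 84 × 0.7854 × 5 × 2 = 494.8 kips.
Bearing (0.75 in plate, F_u = 58 ksi): end bolts L_c = 1.8125 − 1.125/2 = 1.25, R_n = min(1.2×1.25×0.75×58, 2.4×1×0.75×58) = 65.25 kips/bolt; interior L_c = 4 − 1.125 = 2.875, R_n = 104.4 kips/bolt. φR_n = 0.75 × (1×65.25 + 4×104.4) = 362.1 kips.
Tension yield (gross): A_g = 5.625×0.75 = 4.2188 in². φR_n = 0.90 × 36 × 4.2188 = 136.7 kips.
Governing: min(494.8, 362.1, 136.7) = 136.7 kips → gross-section yield.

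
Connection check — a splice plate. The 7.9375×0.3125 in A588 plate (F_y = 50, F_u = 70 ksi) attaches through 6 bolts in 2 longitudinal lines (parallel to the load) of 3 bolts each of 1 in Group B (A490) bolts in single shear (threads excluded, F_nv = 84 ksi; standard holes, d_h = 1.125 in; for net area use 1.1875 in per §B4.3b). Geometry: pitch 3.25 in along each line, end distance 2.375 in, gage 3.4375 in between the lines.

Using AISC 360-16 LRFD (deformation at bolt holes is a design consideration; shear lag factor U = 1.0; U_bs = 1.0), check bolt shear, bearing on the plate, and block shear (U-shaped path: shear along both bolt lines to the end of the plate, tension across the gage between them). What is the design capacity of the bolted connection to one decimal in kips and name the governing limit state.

Bolt shear: A_b = π(1)²/4 = 0.7854 in². φR_n = 0.75 × 84 × 0.7854 × 6 × 1 = 296.9 kips.
Bearing (0.3125 in plate, F_u = 70 ksi): end bolts L_c = 2.375 − 1.125/2 = 1.8125, R_n = min(1.2×1.8125×0.3125×70, 2.4×1×0.3125×70) = 47.578 kips/bolt; interior L_c = 3.25 − 1.125 = 2.125, R_n = 52.5 kips/bolt. φR_n = 0.75 × (2×47.578 + 4×52.5) = 228.9 kips.
Block shear: shear path 2×[2.375+2×3.25] = 2×8.875 in, A_gv = 5.5469, A_nv = 2×(8.875 − 2.5×1.1875)×0.3125 = 3.6914 in²; tension across gage: (3.4375 − 1×1.1875)×0.3125 = 0.70313 in². R_n = min(0.6×70×3.6914, 0.6×50×5.5469) + 1.0×70×0.70313 = min(155.04, 166.41) + 49.219 = 204.26 kips. φR_n = 0.75 × 204.26 = 153.2 kips.
Governing: min(296.9, 228.9, 153.2) = 153.2 kips → block shear.

153.2 kips (block shear governs)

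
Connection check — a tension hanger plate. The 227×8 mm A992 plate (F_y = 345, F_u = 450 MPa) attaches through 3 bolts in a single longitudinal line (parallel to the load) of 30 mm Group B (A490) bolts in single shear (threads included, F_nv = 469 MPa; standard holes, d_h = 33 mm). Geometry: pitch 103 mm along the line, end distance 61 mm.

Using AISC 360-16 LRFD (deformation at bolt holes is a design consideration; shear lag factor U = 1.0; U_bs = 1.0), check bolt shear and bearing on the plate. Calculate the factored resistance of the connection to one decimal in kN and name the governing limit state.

Bolt shear: A_b = π(30)²/4 = 706.86 mm². φR_n = 0.75 × 469 × 706.86 × 3 × 1 = 745.9 kN.
Bearing (8 mm plate, F_u = 450 MPa): end bolts L_c = 61 − 33/2 = 44.5, R_n = min(1.2×44.5×8×450, 2.4×30×8×450) = 192.24 kN/bolt; interior L_c = 103 − 33 = 70, R_n = 259.2 kN/bolt. φR_n = 0.75 × (1×192.24 + 2×259.2) = 533.0 kN.
Governing: min(745.9, 533.0) = 533.0 kN → bearing.

533.0 kN (bearing governs)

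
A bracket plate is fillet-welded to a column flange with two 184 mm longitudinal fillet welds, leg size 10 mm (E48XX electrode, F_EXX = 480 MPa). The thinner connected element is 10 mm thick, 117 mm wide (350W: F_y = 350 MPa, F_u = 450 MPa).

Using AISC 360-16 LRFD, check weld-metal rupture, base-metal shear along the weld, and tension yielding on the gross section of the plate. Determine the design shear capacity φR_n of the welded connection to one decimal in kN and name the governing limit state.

368.6 kN (gross-section yield governs)

Weld metal: throat = 0.707×10 = 7.07 mm, L = 2×184 = 368 mm. φR_n = 0.75 × 0.6 × 480 × 7.07 × 368 = 562.0 kN.
Base metal shear (10 mm plate): yield φR_n = 1.0×0.6×350×10×368 = 772.8 kN; rupture φR_n = 0.75×0.6×450×10×368 = 745.2 kN; take 745.2 kN (rupture).
Tension yield (gross): A_g = 117×10 = 1170 mm². φR_n = 0.90 × 350 × 1170 = 368.6 kN.
Governing: min(562.0, 745.2, 368.6) = 368.6 kN → gross-section yield.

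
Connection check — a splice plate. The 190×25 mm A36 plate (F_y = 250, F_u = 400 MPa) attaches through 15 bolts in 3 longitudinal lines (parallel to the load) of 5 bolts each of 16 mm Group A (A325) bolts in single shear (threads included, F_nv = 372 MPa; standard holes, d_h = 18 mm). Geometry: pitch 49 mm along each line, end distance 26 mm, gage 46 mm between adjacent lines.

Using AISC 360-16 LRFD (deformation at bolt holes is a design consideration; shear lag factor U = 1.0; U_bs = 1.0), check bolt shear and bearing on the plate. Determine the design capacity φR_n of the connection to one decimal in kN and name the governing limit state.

Bolt shear: A_b = π(16)²/4 = 201.06 mm². φR_n = 0.75 × 372 × 201.06 × 15 × 1 = 841.4 kN.
Bearing (25 mm plate, F_u = 400 MPa): end bolts L_c = 26 − 18/2 = 17, R_n = min(1.2×17×25×400, 2.4×16×25×400) = 204 kN/bolt; interior L_c = 49 − 18 = 31, R_n = 372 kN/bolt. φR_n = 0.75 × (3×204 + 12×372) = 3807.0 kN.
Governing: min(841.4, 3807.0) = 841.4 kN → bolt shear.

841.4 kN (bolt shear governs)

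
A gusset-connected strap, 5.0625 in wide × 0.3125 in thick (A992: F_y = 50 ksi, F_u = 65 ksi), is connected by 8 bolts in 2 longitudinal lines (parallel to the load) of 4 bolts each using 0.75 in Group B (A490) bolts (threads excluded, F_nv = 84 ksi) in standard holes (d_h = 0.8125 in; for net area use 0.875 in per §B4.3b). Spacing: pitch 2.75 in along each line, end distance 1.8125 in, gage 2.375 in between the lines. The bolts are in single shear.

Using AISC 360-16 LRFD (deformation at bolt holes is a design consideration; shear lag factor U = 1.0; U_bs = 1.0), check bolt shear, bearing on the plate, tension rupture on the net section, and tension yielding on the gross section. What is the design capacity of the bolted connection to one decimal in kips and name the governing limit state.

Bolt shear: A_b = π(0.75)²/4 = 0.44179 in². φR_n = 0.75 × 84 × 0.44179 × 8 × 1 = 222.7 kips.
Bearing (0.3125 in plate, F_u = 65 ksi): end bolts L_c = 1.8125 − 0.8125/2 = 1.40625, R_n = min(1.2×1.40625×0.3125×65, 2.4×0.75×0.3125×65) = 34.277 kips/bolt; interior L_c = 2.75 − 0.8125 = 1.9375, R_n = 36.563 kips/bolt. φR_n = 0.75 × (2×34.277 + 6×36.563) = 215.9 kips.
Tension rupture (net): A_n = (5.0625 − 2×0.875)×0.3125 = 1.0352 in² (U = 1.0, A_e = A_n). φR_n = 0.75 × 65 × 1.0352 = 50.5 kips.
Tension yield (gross): A_g = 5.0625×0.3125 = 1.582 in². φR_n = 0.90 × 50 × 1.582 = 71.2 kips.
Governing: min(222.7, 215.9, 50.5, 71.2) = 50.5 kips → net-section rupture.

50.5 kips (net-section rupture governs)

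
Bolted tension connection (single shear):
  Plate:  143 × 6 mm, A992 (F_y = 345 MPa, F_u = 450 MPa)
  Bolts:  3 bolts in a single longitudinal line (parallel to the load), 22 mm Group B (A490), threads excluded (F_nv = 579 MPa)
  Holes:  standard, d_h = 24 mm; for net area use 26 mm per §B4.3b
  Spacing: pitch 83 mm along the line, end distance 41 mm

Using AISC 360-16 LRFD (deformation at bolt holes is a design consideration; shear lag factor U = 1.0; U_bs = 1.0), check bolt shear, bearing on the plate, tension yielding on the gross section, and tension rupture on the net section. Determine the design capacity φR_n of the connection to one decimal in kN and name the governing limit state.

236.9 kN (net-section rupture governs)

Bolt shear: A_b = π(22)²/4 = 380.13 mm². φR_n = 0.75 × 579 × 380.13 × 3 × 1 = 495.2 kN.
Bearing (6 mm plate, F_u = 450 MPa): end bolts L_c = 41 − 24/2 = 29, R_n = min(1.2×29×6×450, 2.4×22×6×450) = 93.96 kN/bolt; interior L_c = 83 − 24 = 59, R_n = 142.56 kN/bolt. φR_n = 0.75 × (1×93.96 + 2×142.56) = 284.3 kN.
Tension yield (gross): A_g = 143×6 = 858 mm². φR_n = 0.90 × 345 × 858 = 266.4 kN.
Tension rupture (net): A_n = (143 − 1×26)×6 = 702 mm² (U = 1.0, A_e = A_n). φR_n = 0.75 × 450 × 702 = 236.9 kN.
Governing: min(495.2, 284.3, 266.4, 236.9) = 236.9 kN → net-section rupture.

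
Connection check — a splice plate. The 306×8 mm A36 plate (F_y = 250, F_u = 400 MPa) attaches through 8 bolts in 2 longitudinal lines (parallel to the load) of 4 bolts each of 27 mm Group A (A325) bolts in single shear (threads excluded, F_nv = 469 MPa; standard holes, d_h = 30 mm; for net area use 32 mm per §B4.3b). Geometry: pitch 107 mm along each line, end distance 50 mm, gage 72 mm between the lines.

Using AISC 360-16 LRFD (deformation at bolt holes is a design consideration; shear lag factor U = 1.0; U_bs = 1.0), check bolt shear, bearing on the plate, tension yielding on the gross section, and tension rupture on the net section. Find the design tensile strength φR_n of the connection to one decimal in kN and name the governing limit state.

Bolt shear: A_b = π(27)²/4 = 572.56 mm². φR_n = 0.75 × 469 × 572.56 × 8 × 1 = 1611.2 kN.
Bearing (8 mm plate, F_u = 400 MPa): end bolts L_c = 50 − 30/2 = 35, R_n = min(1.2×35×8×400, 2.4×27×8×400) = 134.4 kN/bolt; interior L_c = 107 − 30 = 77, R_n = 207.36 kN/bolt. φR_n = 0.75 × (2×134.4 + 6×207.36) = 1134.7 kN.
Tension yield (gross): A_g = 306×8 = 2448 mm². φR_n = 0.90 × 250 × 2448 = 550.8 kN.
Tension rupture (net): A_n = (306 − 2×32)×8 = 1936 mm² (U = 1.0, A_e = A_n). φR_n = 0.75 × 400 × 1936 = 580.8 kN.
Governing: min(1611.2, 1134.7, 550.8, 580.8) = 550.8 kN → gross-section yield.

550.8 kN (gross-section yield governs)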